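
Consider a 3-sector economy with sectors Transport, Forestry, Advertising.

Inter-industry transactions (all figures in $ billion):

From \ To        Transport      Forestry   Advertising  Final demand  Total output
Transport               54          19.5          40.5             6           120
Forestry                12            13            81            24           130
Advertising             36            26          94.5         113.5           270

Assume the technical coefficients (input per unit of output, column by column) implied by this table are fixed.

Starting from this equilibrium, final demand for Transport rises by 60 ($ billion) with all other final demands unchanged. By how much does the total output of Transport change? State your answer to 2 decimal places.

Δx_T = 141.89

Technical coefficients a_ij = z_ij / X_j:
  a_TT = 54/120 = 0.45, a_FT = 12/120 = 0.10, a_AT = 36/120 = 0.30
  a_TF = 19.5/130 = 0.15, a_FF = 13/130 = 0.10, a_AF = 26/130 = 0.20
  a_TA = 40.5/270 = 0.15, a_FA = 81/270 = 0.30, a_AA = 94.5/270 = 0.35
I − A =
  [   0.55    -0.15    -0.15]
  [  -0.10     0.90    -0.30]
  [  -0.30    -0.20     0.65]
Cofactors of I−A, C_ij = (−1)^(i+j)·(minor ij) (rows/columns in the sector order above):
  C_11 = (0.90)(0.65) − (-0.30)(-0.20) = 0.5250
  C_12 = −[(-0.10)(0.65) − (-0.30)(-0.30)] = 0.1550
  C_13 = (-0.10)(-0.20) − (0.90)(-0.30) = 0.2900
  C_21 = −[(-0.15)(0.65) − (-0.15)(-0.20)] = 0.1275
  C_22 = (0.55)(0.65) − (-0.15)(-0.30) = 0.3125
  C_23 = −[(0.55)(-0.20) − (-0.15)(-0.30)] = 0.1550
  C_31 = (-0.15)(-0.30) − (-0.15)(0.90) = 0.1800
  C_32 = −[(0.55)(-0.30) − (-0.15)(-0.10)] = 0.1800
  C_33 = (0.55)(0.90) − (-0.15)(-0.10) = 0.4800
det(I−A) = Σ_j (I−A)_1j·C_1j = (0.55)(0.5250) + (-0.15)(0.1550) + (-0.15)(0.2900) = 0.2220
adj(I−A) = Cᵀ =
  [ 0.5250   0.1275   0.1800]
  [ 0.1550   0.3125   0.1800]
  [ 0.2900   0.1550   0.4800]
(I − A)⁻¹ = adj(I−A) / det(I−A) ≈
  [   2.3649     0.5743     0.8108]
  [   0.6982     1.4077     0.8108]
  [   1.3063     0.6982     2.1622]
Δx = (I − A)⁻¹ Δd with Δd having +60 in the Transport component and 0 elsewhere.
So Δx_T = L_TT · (+60), where L_TT = adj(I−A)_TT / det(I−A) = 0.5250 / 0.2220.
Δx_T = 0.5250 × (+60) / 0.2220 = 31.50 / 0.2220 ≈ 141.89.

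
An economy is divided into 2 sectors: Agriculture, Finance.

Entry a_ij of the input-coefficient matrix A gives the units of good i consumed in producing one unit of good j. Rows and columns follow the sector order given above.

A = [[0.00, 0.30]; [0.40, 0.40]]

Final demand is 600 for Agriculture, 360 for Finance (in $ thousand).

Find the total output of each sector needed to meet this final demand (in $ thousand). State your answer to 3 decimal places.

x_1 = 975.000, x_2 = 1250.000

I − A =
  [   1.00    -0.30]
  [  -0.40     0.60]
det(I−A) = (1.00)(0.60) − (-0.30)(-0.40) = 0.4800
adj(I−A) = [[0.60, 0.30], [0.40, 1.00]]
(I − A)⁻¹ = adj(I−A) / det(I−A) ≈
  [   1.2500     0.6250]
  [   0.8333     2.0833]
x = (I − A)⁻¹ d = adj(I−A)·d / det(I−A), with det(I−A) = 0.4800:
  x_1 = (0.60·600 + 0.30·360) / 0.4800 = 468.00 / 0.4800 = 975.000
  x_2 = (0.40·600 + 1.00·360) / 0.4800 = 600.00 / 0.4800 = 1250.000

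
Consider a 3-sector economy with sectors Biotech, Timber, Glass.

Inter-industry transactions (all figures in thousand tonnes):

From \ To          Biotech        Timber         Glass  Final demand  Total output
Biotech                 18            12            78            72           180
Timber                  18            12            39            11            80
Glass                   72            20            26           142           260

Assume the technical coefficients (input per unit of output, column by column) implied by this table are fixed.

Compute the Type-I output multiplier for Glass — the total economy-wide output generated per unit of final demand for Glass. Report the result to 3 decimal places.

m_3 = 2.281

Technical coefficients a_ij = z_ij / X_j:
  a_11 = 18/180 = 0.10, a_21 = 18/180 = 0.10, a_31 = 72/180 = 0.40
  a_12 = 12/80 = 0.15, a_22 = 12/80 = 0.15, a_32 = 20/80 = 0.25
  a_13 = 78/260 = 0.30, a_23 = 39/260 = 0.15, a_33 = 26/260 = 0.10
I − A =
  [   0.90    -0.15    -0.30]
  [  -0.10     0.85    -0.15]
  [  -0.40    -0.25     0.90]
Cofactors of I−A, C_ij = (−1)^(i+j)·(minor ij) (rows/columns in the sector order above):
  C_11 = (0.85)(0.90) − (-0.15)(-0.25) = 0.7275
  C_12 = −[(-0.10)(0.90) − (-0.15)(-0.40)] = 0.1500
  C_13 = (-0.10)(-0.25) − (0.85)(-0.40) = 0.3650
  C_21 = −[(-0.15)(0.90) − (-0.30)(-0.25)] = 0.2100
  C_22 = (0.90)(0.90) − (-0.30)(-0.40) = 0.6900
  C_23 = −[(0.90)(-0.25) − (-0.15)(-0.40)] = 0.2850
  C_31 = (-0.15)(-0.15) − (-0.30)(0.85) = 0.2775
  C_32 = −[(0.90)(-0.15) − (-0.30)(-0.10)] = 0.1650
  C_33 = (0.90)(0.85) − (-0.15)(-0.10) = 0.7500
det(I−A) = Σ_j (I−A)_1j·C_1j = (0.90)(0.7275) + (-0.15)(0.1500) + (-0.30)(0.3650) = 0.52275
adj(I−A) = Cᵀ =
  [ 0.7275   0.2100   0.2775]
  [ 0.1500   0.6900   0.1650]
  [ 0.3650   0.2850   0.7500]
(I − A)⁻¹ = adj(I−A) / det(I−A) ≈
  [   1.3917     0.4017     0.5308]
  [   0.2869     1.3199     0.3156]
  [   0.6982     0.5452     1.4347]
The output multiplier for sector j is the column-j sum of the Leontief inverse (I − A)⁻¹ = adj(I−A) / det(I−A).
Column 3 of adj(I−A): (0.2775, 0.1650, 0.7500); det(I−A) = 0.52275.
m_3 = (0.2775 + 0.1650 + 0.7500) / 0.52275 = 1.1925 / 0.52275 ≈ 2.281.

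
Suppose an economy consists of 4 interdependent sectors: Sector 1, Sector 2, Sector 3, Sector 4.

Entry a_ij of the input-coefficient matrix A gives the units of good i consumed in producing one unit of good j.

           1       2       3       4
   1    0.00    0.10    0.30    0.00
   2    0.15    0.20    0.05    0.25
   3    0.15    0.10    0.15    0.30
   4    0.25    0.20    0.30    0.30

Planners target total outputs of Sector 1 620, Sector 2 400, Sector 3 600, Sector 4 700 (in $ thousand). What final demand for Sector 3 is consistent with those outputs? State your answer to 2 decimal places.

I − A =
  [   1.00    -0.10    -0.30     0.00]
  [  -0.15     0.80    -0.05    -0.25]
  [  -0.15    -0.10     0.85    -0.30]
  [  -0.25    -0.20    -0.30     0.70]
d = (I − A) x:
  d_1 = (+1.00)·620 + (-0.10)·400 + (-0.30)·600 + (+0.00)·700 = 400.00
  d_2 = (-0.15)·620 + (+0.80)·400 + (-0.05)·600 + (-0.25)·700 = 22.00
  d_3 = (-0.15)·620 + (-0.10)·400 + (+0.85)·600 + (-0.30)·700 = 167.00
  d_4 = (-0.25)·620 + (-0.20)·400 + (-0.30)·600 + (+0.70)·700 = 75.00

d_3 = 167.00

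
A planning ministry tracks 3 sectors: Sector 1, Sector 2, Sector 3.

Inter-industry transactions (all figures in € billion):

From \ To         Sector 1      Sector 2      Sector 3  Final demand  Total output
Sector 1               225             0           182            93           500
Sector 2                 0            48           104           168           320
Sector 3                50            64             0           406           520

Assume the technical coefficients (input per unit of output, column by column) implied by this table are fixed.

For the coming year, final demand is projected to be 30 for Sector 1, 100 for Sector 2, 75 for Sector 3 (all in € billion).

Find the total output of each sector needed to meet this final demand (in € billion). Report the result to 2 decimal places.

Technical coefficients a_ij = z_ij / X_j:
  a_11 = 225/500 = 0.45, a_21 = 0/500 = 0.00, a_31 = 50/500 = 0.10
  a_12 = 0/320 = 0.00, a_22 = 48/320 = 0.15, a_32 = 64/320 = 0.20
  a_13 = 182/520 = 0.35, a_23 = 104/520 = 0.20, a_33 = 0/520 = 0.00
I − A =
  [   0.55     0.00    -0.35]
  [   0.00     0.85    -0.20]
  [  -0.10    -0.20     1.00]
Cofactors of I−A, C_ij = (−1)^(i+j)·(minor ij) (rows/columns in the sector order above):
  C_11 = (0.85)(1.00) − (-0.20)(-0.20) = 0.8100
  C_12 = −[(0.00)(1.00) − (-0.20)(-0.10)] = 0.0200
  C_13 = (0.00)(-0.20) − (0.85)(-0.10) = 0.0850
  C_21 = −[(0.00)(1.00) − (-0.35)(-0.20)] = 0.0700
  C_22 = (0.55)(1.00) − (-0.35)(-0.10) = 0.5150
  C_23 = −[(0.55)(-0.20) − (0.00)(-0.10)] = 0.1100
  C_31 = (0.00)(-0.20) − (-0.35)(0.85) = 0.2975
  C_32 = −[(0.55)(-0.20) − (-0.35)(0.00)] = 0.1100
  C_33 = (0.55)(0.85) − (0.00)(0.00) = 0.4675
det(I−A) = Σ_j (I−A)_1j·C_1j = (0.55)(0.8100) + (0.00)(0.0200) + (-0.35)(0.0850) = 0.41575
adj(I−A) = Cᵀ =
  [ 0.8100   0.0700   0.2975]
  [ 0.0200   0.5150   0.1100]
  [ 0.0850   0.1100   0.4675]
(I − A)⁻¹ = adj(I−A) / det(I−A) ≈
  [   1.9483     0.1684     0.7156]
  [   0.0481     1.2387     0.2646]
  [   0.2044     0.2646     1.1245]
x = (I − A)⁻¹ d = adj(I−A)·d / det(I−A), with det(I−A) = 0.41575:
  x_1 = (0.8100·30 + 0.0700·100 + 0.2975·75) / 0.41575 = 53.6125 / 0.41575 ≈ 128.95
  x_2 = (0.0200·30 + 0.5150·100 + 0.1100·75) / 0.41575 = 60.35 / 0.41575 ≈ 145.16
  x_3 = (0.0850·30 + 0.1100·100 + 0.4675·75) / 0.41575 = 48.6125 / 0.41575 ≈ 116.93

x_1 = 128.95, x_2 = 145.16, x_3 = 116.93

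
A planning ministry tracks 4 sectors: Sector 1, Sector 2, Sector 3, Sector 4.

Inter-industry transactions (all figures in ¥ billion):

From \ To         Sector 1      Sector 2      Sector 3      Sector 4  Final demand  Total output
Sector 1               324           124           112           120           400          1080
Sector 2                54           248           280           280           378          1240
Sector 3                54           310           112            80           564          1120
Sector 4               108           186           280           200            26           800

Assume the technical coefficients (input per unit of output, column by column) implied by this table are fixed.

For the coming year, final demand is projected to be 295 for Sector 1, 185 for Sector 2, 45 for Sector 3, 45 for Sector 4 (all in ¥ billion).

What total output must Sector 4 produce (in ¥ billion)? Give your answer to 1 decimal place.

Technical coefficients a_ij = z_ij / X_j:
  a_11 = 324/1080 = 0.30, a_21 = 54/1080 = 0.05, a_31 = 54/1080 = 0.05, a_41 = 108/1080 = 0.10
  a_12 = 124/1240 = 0.10, a_22 = 248/1240 = 0.20, a_32 = 310/1240 = 0.25, a_42 = 186/1240 = 0.15
  a_13 = 112/1120 = 0.10, a_23 = 280/1120 = 0.25, a_33 = 112/1120 = 0.10, a_43 = 280/1120 = 0.25
  a_14 = 120/800 = 0.15, a_24 = 280/800 = 0.35, a_34 = 80/800 = 0.10, a_44 = 200/800 = 0.25
I − A =
  [   0.70    -0.10    -0.10    -0.15]
  [  -0.05     0.80    -0.25    -0.35]
  [  -0.05    -0.25     0.90    -0.10]
  [  -0.10    -0.15    -0.25     0.75]
Compute the cofactors C_ij = (−1)^(i+j)·(3×3 minor ij) of I−A; the adjugate is their transpose:
adj(I−A) = Cᵀ =
  [ 0.400250   0.114875   0.117875   0.149375]
  [ 0.080250   0.434875   0.197875   0.245375]
  [ 0.054250   0.143875   0.362875   0.126375]
  [ 0.087500   0.150250   0.176250   0.449250]
det(I−A) = Σ_j (I−A)_1j·C_1j = (0.70)(0.400250) + (-0.10)(0.080250) + (-0.10)(0.054250) + (-0.15)(0.087500) = 0.2536
(I − A)⁻¹ = adj(I−A) / det(I−A) ≈
  [   1.5783     0.4530     0.4648     0.5890]
  [   0.3164     1.7148     0.7803     0.9676]
  [   0.2139     0.5673     1.4309     0.4983]
  [   0.3450     0.5925     0.6950     1.7715]
x = (I − A)⁻¹ d = adj(I−A)·d / det(I−A), with det(I−A) = 0.2536:
  x_1 = (0.400250·295 + 0.114875·185 + 0.117875·45 + 0.149375·45) / 0.2536 = 151.351875 / 0.2536 ≈ 596.8
  x_2 = (0.080250·295 + 0.434875·185 + 0.197875·45 + 0.245375·45) / 0.2536 = 124.071875 / 0.2536 ≈ 489.2
  x_3 = (0.054250·295 + 0.143875·185 + 0.362875·45 + 0.126375·45) / 0.2536 = 64.636875 / 0.2536 ≈ 254.9
  x_4 = (0.087500·295 + 0.150250·185 + 0.176250·45 + 0.449250·45) / 0.2536 = 81.75625 / 0.2536 ≈ 322.4

x_4 = 322.4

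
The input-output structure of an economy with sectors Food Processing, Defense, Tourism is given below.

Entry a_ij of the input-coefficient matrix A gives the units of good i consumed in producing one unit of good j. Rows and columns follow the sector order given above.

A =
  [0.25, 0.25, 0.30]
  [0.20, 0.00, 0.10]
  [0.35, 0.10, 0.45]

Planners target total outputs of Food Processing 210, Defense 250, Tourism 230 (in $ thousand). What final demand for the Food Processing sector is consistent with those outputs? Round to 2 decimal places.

d_1 = 26.00

I − A =
  [   0.75    -0.25    -0.30]
  [  -0.20     1.00    -0.10]
  [  -0.35    -0.10     0.55]
d = (I − A) x:
  d_1 = (+0.75)·210 + (-0.25)·250 + (-0.30)·230 = 26.00
  d_2 = (-0.20)·210 + (+1.00)·250 + (-0.10)·230 = 185.00
  d_3 = (-0.35)·210 + (-0.10)·250 + (+0.55)·230 = 28.00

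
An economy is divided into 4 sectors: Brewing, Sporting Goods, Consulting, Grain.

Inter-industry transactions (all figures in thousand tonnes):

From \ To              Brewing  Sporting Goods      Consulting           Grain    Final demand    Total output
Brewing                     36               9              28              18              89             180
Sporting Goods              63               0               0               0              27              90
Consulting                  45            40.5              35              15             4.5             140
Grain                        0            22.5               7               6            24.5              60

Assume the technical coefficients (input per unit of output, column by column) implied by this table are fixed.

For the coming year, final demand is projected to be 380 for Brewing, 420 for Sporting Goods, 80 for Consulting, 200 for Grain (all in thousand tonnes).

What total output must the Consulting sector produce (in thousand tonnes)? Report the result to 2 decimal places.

Technical coefficients a_ij = z_ij / X_j:
  a_BB = 36/180 = 0.20, a_SB = 63/180 = 0.35, a_CB = 45/180 = 0.25, a_GB = 0/180 = 0.00
  a_BS = 9/90 = 0.10, a_SS = 0/90 = 0.00, a_CS = 40.5/90 = 0.45, a_GS = 22.5/90 = 0.25
  a_BC = 28/140 = 0.20, a_SC = 0/140 = 0.00, a_CC = 35/140 = 0.25, a_GC = 7/140 = 0.05
  a_BG = 18/60 = 0.30, a_SG = 0/60 = 0.00, a_CG = 15/60 = 0.25, a_GG = 6/60 = 0.10
I − A =
  [   0.80    -0.10    -0.20    -0.30]
  [  -0.35     1.00     0.00     0.00]
  [  -0.25    -0.45     0.75    -0.25]
  [   0.00    -0.25    -0.05     0.90]
Compute the cofactors C_ij = (−1)^(i+j)·(3×3 minor ij) of I−A; the adjugate is their transpose:
adj(I−A) = Cᵀ =
  [ 0.662500   0.222750   0.195000   0.275000]
  [ 0.231875   0.481250   0.068250   0.096250]
  [ 0.388625   0.415250   0.662250   0.313500]
  [ 0.086000   0.156750   0.055750   0.492250]
det(I−A) = Σ_j (I−A)_1j·C_1j = (0.80)(0.662500) + (-0.10)(0.231875) + (-0.20)(0.388625) + (-0.30)(0.086000) = 0.4032875
(I − A)⁻¹ = adj(I−A) / det(I−A) ≈
  [   1.6427     0.5523     0.4835     0.6819]
  [   0.5750     1.1933     0.1692     0.2387]
  [   0.9636     1.0297     1.6421     0.7774]
  [   0.2132     0.3887     0.1382     1.2206]
x = (I − A)⁻¹ d = adj(I−A)·d / det(I−A), with det(I−A) = 0.4032875:
  x_B = (0.662500·380 + 0.222750·420 + 0.195000·80 + 0.275000·200) / 0.4032875 = 415.905 / 0.4032875 ≈ 1031.29
  x_S = (0.231875·380 + 0.481250·420 + 0.068250·80 + 0.096250·200) / 0.4032875 = 314.9475 / 0.4032875 ≈ 780.95
  x_C = (0.388625·380 + 0.415250·420 + 0.662250·80 + 0.313500·200) / 0.4032875 = 437.7625 / 0.4032875 ≈ 1085.48
  x_G = (0.086000·380 + 0.156750·420 + 0.055750·80 + 0.492250·200) / 0.4032875 = 201.425 / 0.4032875 ≈ 499.46

x_C = 1085.48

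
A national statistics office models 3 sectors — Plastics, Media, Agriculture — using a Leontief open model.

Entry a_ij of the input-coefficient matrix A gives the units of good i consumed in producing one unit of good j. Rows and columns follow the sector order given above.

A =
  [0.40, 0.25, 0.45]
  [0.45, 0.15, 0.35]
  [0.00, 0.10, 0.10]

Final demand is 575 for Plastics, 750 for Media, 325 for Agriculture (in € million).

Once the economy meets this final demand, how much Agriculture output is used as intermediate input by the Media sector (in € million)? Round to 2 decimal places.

z_AM = 243.90

I − A =
  [   0.60    -0.25    -0.45]
  [  -0.45     0.85    -0.35]
  [   0.00    -0.10     0.90]
Cofactors of I−A, C_ij = (−1)^(i+j)·(minor ij) (rows/columns in the sector order above):
  C_11 = (0.85)(0.90) − (-0.35)(-0.10) = 0.7300
  C_12 = −[(-0.45)(0.90) − (-0.35)(0.00)] = 0.4050
  C_13 = (-0.45)(-0.10) − (0.85)(0.00) = 0.0450
  C_21 = −[(-0.25)(0.90) − (-0.45)(-0.10)] = 0.2700
  C_22 = (0.60)(0.90) − (-0.45)(0.00) = 0.5400
  C_23 = −[(0.60)(-0.10) − (-0.25)(0.00)] = 0.0600
  C_31 = (-0.25)(-0.35) − (-0.45)(0.85) = 0.4700
  C_32 = −[(0.60)(-0.35) − (-0.45)(-0.45)] = 0.4125
  C_33 = (0.60)(0.85) − (-0.25)(-0.45) = 0.3975
det(I−A) = Σ_j (I−A)_1j·C_1j = (0.60)(0.7300) + (-0.25)(0.4050) + (-0.45)(0.0450) = 0.3165
adj(I−A) = Cᵀ =
  [ 0.7300   0.2700   0.4700]
  [ 0.4050   0.5400   0.4125]
  [ 0.0450   0.0600   0.3975]
(I − A)⁻¹ = adj(I−A) / det(I−A) ≈
  [   2.3065     0.8531     1.4850]
  [   1.2796     1.7062     1.3033]
  [   0.1422     0.1896     1.2559]
First solve x = (I − A)⁻¹ d = adj(I−A)·d / det(I−A); in particular x_M = (0.4050·575 + 0.5400·750 + 0.4125·325) / 0.3165 = 771.9375 / 0.3165 ≈ 2438.9810.
Intermediate flow from A to M: z_AM = a_AM · x_M = 0.10 × 771.9375 / 0.3165 = 77.19375 / 0.3165 ≈ 243.90.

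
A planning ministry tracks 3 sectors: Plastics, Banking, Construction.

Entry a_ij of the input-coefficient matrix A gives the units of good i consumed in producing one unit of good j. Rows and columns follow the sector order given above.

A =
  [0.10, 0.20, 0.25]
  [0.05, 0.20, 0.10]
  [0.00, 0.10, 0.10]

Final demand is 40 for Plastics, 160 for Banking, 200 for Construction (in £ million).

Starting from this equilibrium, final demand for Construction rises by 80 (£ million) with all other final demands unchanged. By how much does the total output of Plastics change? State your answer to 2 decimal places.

Δx_1 = 27.99

I − A =
  [   0.90    -0.20    -0.25]
  [  -0.05     0.80    -0.10]
  [   0.00    -0.10     0.90]
Cofactors of I−A, C_ij = (−1)^(i+j)·(minor ij) (rows/columns in the sector order above):
  C_11 = (0.80)(0.90) − (-0.10)(-0.10) = 0.7100
  C_12 = −[(-0.05)(0.90) − (-0.10)(0.00)] = 0.0450
  C_13 = (-0.05)(-0.10) − (0.80)(0.00) = 0.0050
  C_21 = −[(-0.20)(0.90) − (-0.25)(-0.10)] = 0.2050
  C_22 = (0.90)(0.90) − (-0.25)(0.00) = 0.8100
  C_23 = −[(0.90)(-0.10) − (-0.20)(0.00)] = 0.0900
  C_31 = (-0.20)(-0.10) − (-0.25)(0.80) = 0.2200
  C_32 = −[(0.90)(-0.10) − (-0.25)(-0.05)] = 0.1025
  C_33 = (0.90)(0.80) − (-0.20)(-0.05) = 0.7100
det(I−A) = Σ_j (I−A)_1j·C_1j = (0.90)(0.7100) + (-0.20)(0.0450) + (-0.25)(0.0050) = 0.62875
adj(I−A) = Cᵀ =
  [ 0.7100   0.2050   0.2200]
  [ 0.0450   0.8100   0.1025]
  [ 0.0050   0.0900   0.7100]
(I − A)⁻¹ = adj(I−A) / det(I−A) ≈
  [   1.1292     0.3260     0.3499]
  [   0.0716     1.2883     0.1630]
  [   0.0080     0.1431     1.1292]
Δx = (I − A)⁻¹ Δd with Δd having +80 in the Construction component and 0 elsewhere.
So Δx_1 = L_13 · (+80), where L_13 = adj(I−A)_13 / det(I−A) = 0.2200 / 0.62875.
Δx_1 = 0.2200 × (+80) / 0.62875 = 17.60 / 0.62875 ≈ 27.99.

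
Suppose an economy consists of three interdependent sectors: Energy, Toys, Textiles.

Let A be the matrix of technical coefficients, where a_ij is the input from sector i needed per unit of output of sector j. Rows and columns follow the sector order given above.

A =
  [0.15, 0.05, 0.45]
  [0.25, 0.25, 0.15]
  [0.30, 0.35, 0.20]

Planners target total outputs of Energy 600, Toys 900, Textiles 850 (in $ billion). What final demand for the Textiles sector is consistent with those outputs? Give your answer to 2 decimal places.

I − A =
  [   0.85    -0.05    -0.45]
  [  -0.25     0.75    -0.15]
  [  -0.30    -0.35     0.80]
d = (I − A) x:
  d_1 = (+0.85)·600 + (-0.05)·900 + (-0.45)·850 = 82.50
  d_2 = (-0.25)·600 + (+0.75)·900 + (-0.15)·850 = 397.50
  d_3 = (-0.30)·600 + (-0.35)·900 + (+0.80)·850 = 185.00

d_3 = 185.00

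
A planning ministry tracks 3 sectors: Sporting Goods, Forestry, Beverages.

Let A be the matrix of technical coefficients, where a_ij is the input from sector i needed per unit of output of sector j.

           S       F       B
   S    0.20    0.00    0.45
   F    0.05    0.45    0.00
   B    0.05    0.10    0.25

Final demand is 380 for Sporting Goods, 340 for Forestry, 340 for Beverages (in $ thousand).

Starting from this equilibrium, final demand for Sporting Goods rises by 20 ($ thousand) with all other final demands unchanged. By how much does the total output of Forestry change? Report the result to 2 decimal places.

I − A =
  [   0.80     0.00    -0.45]
  [  -0.05     0.55     0.00]
  [  -0.05    -0.10     0.75]
Cofactors of I−A, C_ij = (−1)^(i+j)·(minor ij) (rows/columns in the sector order above):
  C_11 = (0.55)(0.75) − (0.00)(-0.10) = 0.4125
  C_12 = −[(-0.05)(0.75) − (0.00)(-0.05)] = 0.0375
  C_13 = (-0.05)(-0.10) − (0.55)(-0.05) = 0.0325
  C_21 = −[(0.00)(0.75) − (-0.45)(-0.10)] = 0.0450
  C_22 = (0.80)(0.75) − (-0.45)(-0.05) = 0.5775
  C_23 = −[(0.80)(-0.10) − (0.00)(-0.05)] = 0.0800
  C_31 = (0.00)(0.00) − (-0.45)(0.55) = 0.2475
  C_32 = −[(0.80)(0.00) − (-0.45)(-0.05)] = 0.0225
  C_33 = (0.80)(0.55) − (0.00)(-0.05) = 0.4400
det(I−A) = Σ_j (I−A)_1j·C_1j = (0.80)(0.4125) + (0.00)(0.0375) + (-0.45)(0.0325) = 0.315375
adj(I−A) = Cᵀ =
  [ 0.4125   0.0450   0.2475]
  [ 0.0375   0.5775   0.0225]
  [ 0.0325   0.0800   0.4400]
(I − A)⁻¹ = adj(I−A) / det(I−A) ≈
  [   1.3080     0.1427     0.7848]
  [   0.1189     1.8312     0.0713]
  [   0.1031     0.2537     1.3952]
Δx = (I − A)⁻¹ Δd with Δd having +20 in the Sporting Goods component and 0 elsewhere.
So Δx_F = L_FS · (+20), where L_FS = adj(I−A)_FS / det(I−A) = 0.0375 / 0.315375.
Δx_F = 0.0375 × (+20) / 0.315375 = 0.75 / 0.315375 ≈ 2.38.

Δx_F = 2.38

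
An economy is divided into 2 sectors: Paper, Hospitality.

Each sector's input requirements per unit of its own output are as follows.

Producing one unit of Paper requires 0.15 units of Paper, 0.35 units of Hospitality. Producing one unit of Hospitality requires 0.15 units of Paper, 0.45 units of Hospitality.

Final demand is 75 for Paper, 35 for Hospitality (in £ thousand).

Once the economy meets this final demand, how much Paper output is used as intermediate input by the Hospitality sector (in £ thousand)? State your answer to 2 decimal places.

I − A =
  [   0.85    -0.15]
  [  -0.35     0.55]
det(I−A) = (0.85)(0.55) − (-0.15)(-0.35) = 0.4150
adj(I−A) = [[0.55, 0.15], [0.35, 0.85]]
(I − A)⁻¹ = adj(I−A) / det(I−A) ≈
  [   1.3253     0.3614]
  [   0.8434     2.0482]
First solve x = (I − A)⁻¹ d = adj(I−A)·d / det(I−A); in particular x_2 = (0.35·75 + 0.85·35) / 0.4150 = 56.00 / 0.4150 ≈ 134.9398.
Intermediate flow from 1 to 2: z_12 = a_12 · x_2 = 0.15 × 56.00 / 0.4150 = 8.40 / 0.4150 ≈ 20.24.

z_12 = 20.24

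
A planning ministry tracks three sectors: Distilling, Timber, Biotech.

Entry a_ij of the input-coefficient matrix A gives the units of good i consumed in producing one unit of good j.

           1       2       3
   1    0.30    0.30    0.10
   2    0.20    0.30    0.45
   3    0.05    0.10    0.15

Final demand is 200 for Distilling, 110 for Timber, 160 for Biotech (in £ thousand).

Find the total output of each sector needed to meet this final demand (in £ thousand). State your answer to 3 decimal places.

x_1 = 534.421, x_2 = 487.956, x_3 = 277.078

I − A =
  [   0.70    -0.30    -0.10]
  [  -0.20     0.70    -0.45]
  [  -0.05    -0.10     0.85]
Cofactors of I−A, C_ij = (−1)^(i+j)·(minor ij) (rows/columns in the sector order above):
  C_11 = (0.70)(0.85) − (-0.45)(-0.10) = 0.5500
  C_12 = −[(-0.20)(0.85) − (-0.45)(-0.05)] = 0.1925
  C_13 = (-0.20)(-0.10) − (0.70)(-0.05) = 0.0550
  C_21 = −[(-0.30)(0.85) − (-0.10)(-0.10)] = 0.2650
  C_22 = (0.70)(0.85) − (-0.10)(-0.05) = 0.5900
  C_23 = −[(0.70)(-0.10) − (-0.30)(-0.05)] = 0.0850
  C_31 = (-0.30)(-0.45) − (-0.10)(0.70) = 0.2050
  C_32 = −[(0.70)(-0.45) − (-0.10)(-0.20)] = 0.3350
  C_33 = (0.70)(0.70) − (-0.30)(-0.20) = 0.4300
det(I−A) = Σ_j (I−A)_1j·C_1j = (0.70)(0.5500) + (-0.30)(0.1925) + (-0.10)(0.0550) = 0.32175
adj(I−A) = Cᵀ =
  [ 0.5500   0.2650   0.2050]
  [ 0.1925   0.5900   0.3350]
  [ 0.0550   0.0850   0.4300]
(I − A)⁻¹ = adj(I−A) / det(I−A) ≈
  [   1.7094     0.8236     0.6371]
  [   0.5983     1.8337     1.0412]
  [   0.1709     0.2642     1.3364]
x = (I − A)⁻¹ d = adj(I−A)·d / det(I−A), with det(I−A) = 0.32175:
  x_1 = (0.5500·200 + 0.2650·110 + 0.2050·160) / 0.32175 = 171.95 / 0.32175 ≈ 534.421
  x_2 = (0.1925·200 + 0.5900·110 + 0.3350·160) / 0.32175 = 157.00 / 0.32175 ≈ 487.956
  x_3 = (0.0550·200 + 0.0850·110 + 0.4300·160) / 0.32175 = 89.15 / 0.32175 ≈ 277.078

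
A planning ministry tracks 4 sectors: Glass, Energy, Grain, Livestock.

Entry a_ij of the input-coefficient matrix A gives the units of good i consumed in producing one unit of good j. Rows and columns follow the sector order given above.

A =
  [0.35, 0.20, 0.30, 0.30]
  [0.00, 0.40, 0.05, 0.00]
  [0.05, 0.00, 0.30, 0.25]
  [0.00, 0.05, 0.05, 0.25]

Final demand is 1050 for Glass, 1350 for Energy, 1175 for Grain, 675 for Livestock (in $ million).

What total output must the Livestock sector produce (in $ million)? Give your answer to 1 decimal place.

I − A =
  [   0.65    -0.20    -0.30    -0.30]
  [   0.00     0.60    -0.05     0.00]
  [  -0.05     0.00     0.70    -0.25]
  [   0.00    -0.05    -0.05     0.75]
Compute the cofactors C_ij = (−1)^(i+j)·(3×3 minor ij) of I−A; the adjugate is their transpose:
adj(I−A) = Cᵀ =
  [ 0.306875   0.116750   0.152250   0.173500]
  [ 0.001875   0.321125   0.024375   0.008875]
  [ 0.022500   0.016375   0.292500   0.106500]
  [ 0.001625   0.022500   0.021125   0.263500]
det(I−A) = Σ_j (I−A)_1j·C_1j = (0.65)(0.306875) + (-0.20)(0.001875) + (-0.30)(0.022500) + (-0.30)(0.001625) = 0.19185625
(I − A)⁻¹ = adj(I−A) / det(I−A) ≈
  [   1.5995     0.6085     0.7936     0.9043]
  [   0.0098     1.6738     0.1270     0.0463]
  [   0.1173     0.0854     1.5246     0.5551]
  [   0.0085     0.1173     0.1101     1.3734]
x = (I − A)⁻¹ d = adj(I−A)·d / det(I−A), with det(I−A) = 0.19185625:
  x_1 = (0.306875·1050 + 0.116750·1350 + 0.152250·1175 + 0.173500·675) / 0.19185625 = 775.8375 / 0.19185625 ≈ 4043.8
  x_2 = (0.001875·1050 + 0.321125·1350 + 0.024375·1175 + 0.008875·675) / 0.19185625 = 470.11875 / 0.19185625 ≈ 2450.4
  x_3 = (0.022500·1050 + 0.016375·1350 + 0.292500·1175 + 0.106500·675) / 0.19185625 = 461.30625 / 0.19185625 ≈ 2404.4
  x_4 = (0.001625·1050 + 0.022500·1350 + 0.021125·1175 + 0.263500·675) / 0.19185625 = 234.765625 / 0.19185625 ≈ 1223.7

x_4 = 1223.7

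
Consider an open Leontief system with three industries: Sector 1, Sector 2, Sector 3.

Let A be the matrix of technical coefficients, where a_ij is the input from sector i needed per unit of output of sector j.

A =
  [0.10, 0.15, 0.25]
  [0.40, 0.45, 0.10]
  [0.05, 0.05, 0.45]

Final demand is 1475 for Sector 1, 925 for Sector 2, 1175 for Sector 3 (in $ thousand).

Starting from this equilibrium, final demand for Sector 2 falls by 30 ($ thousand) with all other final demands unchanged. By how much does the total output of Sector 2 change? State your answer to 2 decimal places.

I − A =
  [   0.90    -0.15    -0.25]
  [  -0.40     0.55    -0.10]
  [  -0.05    -0.05     0.55]
Cofactors of I−A, C_ij = (−1)^(i+j)·(minor ij) (rows/columns in the sector order above):
  C_11 = (0.55)(0.55) − (-0.10)(-0.05) = 0.2975
  C_12 = −[(-0.40)(0.55) − (-0.10)(-0.05)] = 0.2250
  C_13 = (-0.40)(-0.05) − (0.55)(-0.05) = 0.0475
  C_21 = −[(-0.15)(0.55) − (-0.25)(-0.05)] = 0.0950
  C_22 = (0.90)(0.55) − (-0.25)(-0.05) = 0.4825
  C_23 = −[(0.90)(-0.05) − (-0.15)(-0.05)] = 0.0525
  C_31 = (-0.15)(-0.10) − (-0.25)(0.55) = 0.1525
  C_32 = −[(0.90)(-0.10) − (-0.25)(-0.40)] = 0.1900
  C_33 = (0.90)(0.55) − (-0.15)(-0.40) = 0.4350
det(I−A) = Σ_j (I−A)_1j·C_1j = (0.90)(0.2975) + (-0.15)(0.2250) + (-0.25)(0.0475) = 0.222125
adj(I−A) = Cᵀ =
  [ 0.2975   0.0950   0.1525]
  [ 0.2250   0.4825   0.1900]
  [ 0.0475   0.0525   0.4350]
(I − A)⁻¹ = adj(I−A) / det(I−A) ≈
  [   1.3393     0.4277     0.6866]
  [   1.0129     2.1722     0.8554]
  [   0.2138     0.2364     1.9584]
Δx = (I − A)⁻¹ Δd with Δd having -30 in the Sector 2 component and 0 elsewhere.
So Δx_2 = L_22 · (-30), where L_22 = adj(I−A)_22 / det(I−A) = 0.4825 / 0.222125.
Δx_2 = 0.4825 × (-30) / 0.222125 = -14.475 / 0.222125 ≈ -65.17.

Δx_2 = -65.17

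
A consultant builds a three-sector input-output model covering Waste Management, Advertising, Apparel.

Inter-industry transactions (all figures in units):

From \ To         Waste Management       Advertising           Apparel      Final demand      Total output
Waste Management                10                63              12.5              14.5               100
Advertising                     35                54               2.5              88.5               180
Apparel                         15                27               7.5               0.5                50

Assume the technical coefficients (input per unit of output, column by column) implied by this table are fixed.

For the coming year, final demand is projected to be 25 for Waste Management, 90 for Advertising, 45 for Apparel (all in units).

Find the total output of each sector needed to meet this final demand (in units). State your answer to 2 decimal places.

Technical coefficients a_ij = z_ij / X_j:
  a_11 = 10/100 = 0.10, a_21 = 35/100 = 0.35, a_31 = 15/100 = 0.15
  a_12 = 63/180 = 0.35, a_22 = 54/180 = 0.30, a_32 = 27/180 = 0.15
  a_13 = 12.5/50 = 0.25, a_23 = 2.5/50 = 0.05, a_33 = 7.5/50 = 0.15
I − A =
  [   0.90    -0.35    -0.25]
  [  -0.35     0.70    -0.05]
  [  -0.15    -0.15     0.85]
Cofactors of I−A, C_ij = (−1)^(i+j)·(minor ij) (rows/columns in the sector order above):
  C_11 = (0.70)(0.85) − (-0.05)(-0.15) = 0.5875
  C_12 = −[(-0.35)(0.85) − (-0.05)(-0.15)] = 0.3050
  C_13 = (-0.35)(-0.15) − (0.70)(-0.15) = 0.1575
  C_21 = −[(-0.35)(0.85) − (-0.25)(-0.15)] = 0.3350
  C_22 = (0.90)(0.85) − (-0.25)(-0.15) = 0.7275
  C_23 = −[(0.90)(-0.15) − (-0.35)(-0.15)] = 0.1875
  C_31 = (-0.35)(-0.05) − (-0.25)(0.70) = 0.1925
  C_32 = −[(0.90)(-0.05) − (-0.25)(-0.35)] = 0.1325
  C_33 = (0.90)(0.70) − (-0.35)(-0.35) = 0.5075
det(I−A) = Σ_j (I−A)_1j·C_1j = (0.90)(0.5875) + (-0.35)(0.3050) + (-0.25)(0.1575) = 0.382625
adj(I−A) = Cᵀ =
  [ 0.5875   0.3350   0.1925]
  [ 0.3050   0.7275   0.1325]
  [ 0.1575   0.1875   0.5075]
(I − A)⁻¹ = adj(I−A) / det(I−A) ≈
  [   1.5354     0.8755     0.5031]
  [   0.7971     1.9013     0.3463]
  [   0.4116     0.4900     1.3264]
x = (I − A)⁻¹ d = adj(I−A)·d / det(I−A), with det(I−A) = 0.382625:
  x_1 = (0.5875·25 + 0.3350·90 + 0.1925·45) / 0.382625 = 53.50 / 0.382625 ≈ 139.82
  x_2 = (0.3050·25 + 0.7275·90 + 0.1325·45) / 0.382625 = 79.0625 / 0.382625 ≈ 206.63
  x_3 = (0.1575·25 + 0.1875·90 + 0.5075·45) / 0.382625 = 43.65 / 0.382625 ≈ 114.08

x_1 = 139.82, x_2 = 206.63, x_3 = 114.08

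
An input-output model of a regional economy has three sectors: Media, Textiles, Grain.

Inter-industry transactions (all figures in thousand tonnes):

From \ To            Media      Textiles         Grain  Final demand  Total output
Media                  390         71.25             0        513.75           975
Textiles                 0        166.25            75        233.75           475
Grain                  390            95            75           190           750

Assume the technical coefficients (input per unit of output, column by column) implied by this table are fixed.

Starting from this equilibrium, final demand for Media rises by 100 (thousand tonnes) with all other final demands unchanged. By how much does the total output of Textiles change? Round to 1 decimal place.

Δx_2 = 12.0

Technical coefficients a_ij = z_ij / X_j:
  a_11 = 390/975 = 0.40, a_21 = 0/975 = 0.00, a_31 = 390/975 = 0.40
  a_12 = 71.25/475 = 0.15, a_22 = 166.25/475 = 0.35, a_32 = 95/475 = 0.20
  a_13 = 0/750 = 0.00, a_23 = 75/750 = 0.10, a_33 = 75/750 = 0.10
I − A =
  [   0.60    -0.15     0.00]
  [   0.00     0.65    -0.10]
  [  -0.40    -0.20     0.90]
Cofactors of I−A, C_ij = (−1)^(i+j)·(minor ij) (rows/columns in the sector order above):
  C_11 = (0.65)(0.90) − (-0.10)(-0.20) = 0.5650
  C_12 = −[(0.00)(0.90) − (-0.10)(-0.40)] = 0.0400
  C_13 = (0.00)(-0.20) − (0.65)(-0.40) = 0.2600
  C_21 = −[(-0.15)(0.90) − (0.00)(-0.20)] = 0.1350
  C_22 = (0.60)(0.90) − (0.00)(-0.40) = 0.5400
  C_23 = −[(0.60)(-0.20) − (-0.15)(-0.40)] = 0.1800
  C_31 = (-0.15)(-0.10) − (0.00)(0.65) = 0.0150
  C_32 = −[(0.60)(-0.10) − (0.00)(0.00)] = 0.0600
  C_33 = (0.60)(0.65) − (-0.15)(0.00) = 0.3900
det(I−A) = Σ_j (I−A)_1j·C_1j = (0.60)(0.5650) + (-0.15)(0.0400) + (0.00)(0.2600) = 0.3330
adj(I−A) = Cᵀ =
  [ 0.5650   0.1350   0.0150]
  [ 0.0400   0.5400   0.0600]
  [ 0.2600   0.1800   0.3900]
(I − A)⁻¹ = adj(I−A) / det(I−A) ≈
  [   1.6967     0.4054     0.0450]
  [   0.1201     1.6216     0.1802]
  [   0.7808     0.5405     1.1712]
Δx = (I − A)⁻¹ Δd with Δd having +100 in the Media component and 0 elsewhere.
So Δx_2 = L_21 · (+100), where L_21 = adj(I−A)_21 / det(I−A) = 0.0400 / 0.3330.
Δx_2 = 0.0400 × (+100) / 0.3330 = 4.00 / 0.3330 ≈ 12.0.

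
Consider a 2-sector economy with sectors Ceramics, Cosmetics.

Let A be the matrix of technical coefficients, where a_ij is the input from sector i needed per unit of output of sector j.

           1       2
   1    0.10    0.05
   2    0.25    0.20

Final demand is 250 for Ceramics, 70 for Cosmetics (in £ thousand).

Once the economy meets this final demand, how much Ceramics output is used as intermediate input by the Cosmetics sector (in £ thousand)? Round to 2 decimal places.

I − A =
  [   0.90    -0.05]
  [  -0.25     0.80]
det(I−A) = (0.90)(0.80) − (-0.05)(-0.25) = 0.7075
adj(I−A) = [[0.80, 0.05], [0.25, 0.90]]
(I − A)⁻¹ = adj(I−A) / det(I−A) ≈
  [   1.1307     0.0707]
  [   0.3534     1.2721]
First solve x = (I − A)⁻¹ d = adj(I−A)·d / det(I−A); in particular x_2 = (0.25·250 + 0.90·70) / 0.7075 = 125.50 / 0.7075 ≈ 177.3852.
Intermediate flow from 1 to 2: z_12 = a_12 · x_2 = 0.05 × 125.50 / 0.7075 = 6.275 / 0.7075 ≈ 8.87.

z_12 = 8.87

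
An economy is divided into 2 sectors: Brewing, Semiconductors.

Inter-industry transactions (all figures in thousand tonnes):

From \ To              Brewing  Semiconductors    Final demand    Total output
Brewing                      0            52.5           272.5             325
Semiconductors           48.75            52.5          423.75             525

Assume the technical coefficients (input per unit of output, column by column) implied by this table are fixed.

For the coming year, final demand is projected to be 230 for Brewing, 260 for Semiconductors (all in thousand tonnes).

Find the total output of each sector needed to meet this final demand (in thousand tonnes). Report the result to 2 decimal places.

Technical coefficients a_ij = z_ij / X_j:
  a_BB = 0/325 = 0.00, a_SB = 48.75/325 = 0.15
  a_BS = 52.5/525 = 0.10, a_SS = 52.5/525 = 0.10
I − A =
  [   1.00    -0.10]
  [  -0.15     0.90]
det(I−A) = (1.00)(0.90) − (-0.10)(-0.15) = 0.8850
adj(I−A) = [[0.90, 0.10], [0.15, 1.00]]
(I − A)⁻¹ = adj(I−A) / det(I−A) ≈
  [   1.0169     0.1130]
  [   0.1695     1.1299]
x = (I − A)⁻¹ d = adj(I−A)·d / det(I−A), with det(I−A) = 0.8850:
  x_B = (0.90·230 + 0.10·260) / 0.8850 = 233.00 / 0.8850 ≈ 263.28
  x_S = (0.15·230 + 1.00·260) / 0.8850 = 294.50 / 0.8850 ≈ 332.77

x_B = 263.28, x_S = 332.77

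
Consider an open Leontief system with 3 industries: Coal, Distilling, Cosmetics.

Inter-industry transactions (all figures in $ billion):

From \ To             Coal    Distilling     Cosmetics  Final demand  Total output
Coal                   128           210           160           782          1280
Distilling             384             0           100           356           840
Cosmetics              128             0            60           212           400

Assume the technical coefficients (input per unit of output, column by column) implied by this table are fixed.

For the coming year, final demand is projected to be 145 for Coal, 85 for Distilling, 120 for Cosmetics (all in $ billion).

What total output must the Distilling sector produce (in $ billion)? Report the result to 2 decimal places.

Technical coefficients a_ij = z_ij / X_j:
  a_11 = 128/1280 = 0.10, a_21 = 384/1280 = 0.30, a_31 = 128/1280 = 0.10
  a_12 = 210/840 = 0.25, a_22 = 0/840 = 0.00, a_32 = 0/840 = 0.00
  a_13 = 160/400 = 0.40, a_23 = 100/400 = 0.25, a_33 = 60/400 = 0.15
I − A =
  [   0.90    -0.25    -0.40]
  [  -0.30     1.00    -0.25]
  [  -0.10     0.00     0.85]
Cofactors of I−A, C_ij = (−1)^(i+j)·(minor ij) (rows/columns in the sector order above):
  C_11 = (1.00)(0.85) − (-0.25)(0.00) = 0.8500
  C_12 = −[(-0.30)(0.85) − (-0.25)(-0.10)] = 0.2800
  C_13 = (-0.30)(0.00) − (1.00)(-0.10) = 0.1000
  C_21 = −[(-0.25)(0.85) − (-0.40)(0.00)] = 0.2125
  C_22 = (0.90)(0.85) − (-0.40)(-0.10) = 0.7250
  C_23 = −[(0.90)(0.00) − (-0.25)(-0.10)] = 0.0250
  C_31 = (-0.25)(-0.25) − (-0.40)(1.00) = 0.4625
  C_32 = −[(0.90)(-0.25) − (-0.40)(-0.30)] = 0.3450
  C_33 = (0.90)(1.00) − (-0.25)(-0.30) = 0.8250
det(I−A) = Σ_j (I−A)_1j·C_1j = (0.90)(0.8500) + (-0.25)(0.2800) + (-0.40)(0.1000) = 0.6550
adj(I−A) = Cᵀ =
  [ 0.8500   0.2125   0.4625]
  [ 0.2800   0.7250   0.3450]
  [ 0.1000   0.0250   0.8250]
(I − A)⁻¹ = adj(I−A) / det(I−A) ≈
  [   1.2977     0.3244     0.7061]
  [   0.4275     1.1069     0.5267]
  [   0.1527     0.0382     1.2595]
x = (I − A)⁻¹ d = adj(I−A)·d / det(I−A), with det(I−A) = 0.6550:
  x_1 = (0.8500·145 + 0.2125·85 + 0.4625·120) / 0.6550 = 196.8125 / 0.6550 ≈ 300.48
  x_2 = (0.2800·145 + 0.7250·85 + 0.3450·120) / 0.6550 = 143.625 / 0.6550 ≈ 219.27
  x_3 = (0.1000·145 + 0.0250·85 + 0.8250·120) / 0.6550 = 115.625 / 0.6550 ≈ 176.53

x_2 = 219.27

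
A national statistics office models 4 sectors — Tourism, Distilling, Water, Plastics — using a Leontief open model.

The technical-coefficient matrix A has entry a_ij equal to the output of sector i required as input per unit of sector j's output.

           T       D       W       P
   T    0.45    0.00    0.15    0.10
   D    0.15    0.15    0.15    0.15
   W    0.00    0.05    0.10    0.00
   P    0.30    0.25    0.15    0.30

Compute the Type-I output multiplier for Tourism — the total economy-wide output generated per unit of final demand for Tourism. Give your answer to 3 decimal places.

I − A =
  [   0.55     0.00    -0.15    -0.10]
  [  -0.15     0.85    -0.15    -0.15]
  [   0.00    -0.05     0.90     0.00]
  [  -0.30    -0.25    -0.15     0.70]
Compute the cofactors C_ij = (−1)^(i+j)·(3×3 minor ij) of I−A; the adjugate is their transpose:
adj(I−A) = Cᵀ =
  [ 0.495375   0.028500   0.100125   0.076875]
  [ 0.135000   0.319500   0.090375   0.087750]
  [ 0.007500   0.017750   0.277375   0.004875]
  [ 0.262125   0.130125   0.134625   0.415500]
det(I−A) = Σ_j (I−A)_1j·C_1j = (0.55)(0.495375) + (0.00)(0.135000) + (-0.15)(0.007500) + (-0.10)(0.262125) = 0.24511875
(I − A)⁻¹ = adj(I−A) / det(I−A) ≈
  [   2.0210     0.1163     0.4085     0.3136]
  [   0.5508     1.3034     0.3687     0.3580]
  [   0.0306     0.0724     1.1316     0.0199]
  [   1.0694     0.5309     0.5492     1.6951]
The output multiplier for sector j is the column-j sum of the Leontief inverse (I − A)⁻¹ = adj(I−A) / det(I−A).
Column T of adj(I−A): (0.495375, 0.135000, 0.007500, 0.262125); det(I−A) = 0.24511875.
m_T = (0.495375 + 0.135000 + 0.007500 + 0.262125) / 0.24511875 = 0.90 / 0.24511875 ≈ 3.672.

m_T = 3.672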